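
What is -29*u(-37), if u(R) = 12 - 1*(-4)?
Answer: -464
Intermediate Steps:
u(R) = 16 (u(R) = 12 + 4 = 16)
-29*u(-37) = -29*16 = -464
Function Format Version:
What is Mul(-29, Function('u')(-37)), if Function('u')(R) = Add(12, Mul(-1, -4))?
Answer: -464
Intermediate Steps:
Function('u')(R) = 16 (Function('u')(R) = Add(12, 4) = 16)
Mul(-29, Function('u')(-37)) = Mul(-29, 16) = -464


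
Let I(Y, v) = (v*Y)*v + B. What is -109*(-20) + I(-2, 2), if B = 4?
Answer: 2176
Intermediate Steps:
I(Y, v) = 4 + Y*v² (I(Y, v) = (v*Y)*v + 4 = (Y*v)*v + 4 = Y*v² + 4 = 4 + Y*v²)
-109*(-20) + I(-2, 2) = -109*(-20) + (4 - 2*2²) = 2180 + (4 - 2*4) = 2180 + (4 - 8) = 2180 - 4 = 2176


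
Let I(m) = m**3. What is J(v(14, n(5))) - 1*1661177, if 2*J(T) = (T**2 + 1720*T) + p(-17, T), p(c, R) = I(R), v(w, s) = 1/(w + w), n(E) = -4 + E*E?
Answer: -72930966499/43904 ≈ -1.6611e+6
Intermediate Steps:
n(E) = -4 + E**2
v(w, s) = 1/(2*w)
p(c, R) = R**3
J(T) = T**2/2 + T**3/2 + 860*T (J(T) = ((T**2 + 1720*T) + T**3)/2 = (T**2 + T**3 + 1720*T)/2 = T**2/2 + T**3/2 + 860*T)
J(v(14, n(5))) - 1*1661177 = ((1/2)/14)*(1720 + (1/2)/14 + ((1/2)/14)**2)/2 - 1*1661177 = ((1/2)*(1/14))*(1720 + (1/2)*(1/14) + ((1/2)*(1/14))**2)/2 - 1661177 = (1/2)*(1/28)*(1720 + 1/28 + (1/28)**2) - 1661177 = (1/2)*(1/28)*(1720 + 1/28 + 1/784) - 1661177 = (1/2)*(1/28)*(1348509/784) - 1661177 = 1348509/43904 - 1661177 = -72930966499/43904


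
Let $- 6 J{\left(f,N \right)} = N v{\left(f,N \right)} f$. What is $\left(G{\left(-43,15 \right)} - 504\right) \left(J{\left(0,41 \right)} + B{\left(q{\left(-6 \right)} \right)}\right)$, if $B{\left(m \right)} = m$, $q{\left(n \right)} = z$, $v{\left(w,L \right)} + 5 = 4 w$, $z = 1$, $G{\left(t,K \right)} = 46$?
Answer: $-458$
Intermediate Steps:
$v{\left(w,L \right)} = -5 + 4 w$
$q{\left(n \right)} = 1$
$J{\left(f,N \right)} = - \frac{N f \left(-5 + 4 f\right)}{6}$ ($J{\left(f,N \right)} = - \frac{N \left(-5 + 4 f\right) f}{6} = - \frac{N f \left(-5 + 4 f\right)}{6}$)
$\left(G{\left(-43,15 \right)} - 504\right) \left(J{\left(0,41 \right)} + B{\left(q{\left(-6 \right)} \right)}\right) = \left(46 - 504\right) \left(\frac{1}{6} \cdot 41 \cdot 0 \left(5 - 0\right) + 1\right) = - 458 \left(\frac{1}{6} \cdot 41 \cdot 0 \left(5 + 0\right) + 1\right) = - 458 \left(\frac{1}{6} \cdot 41 \cdot 0 \cdot 5 + 1\right) = - 458 \left(0 + 1\right) = \left(-458\right) 1 = -458$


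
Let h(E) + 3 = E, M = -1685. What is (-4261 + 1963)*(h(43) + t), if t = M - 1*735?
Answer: 5469240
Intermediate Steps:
h(E) = -3 + E
t = -2420 (t = -1685 - 1*735 = -1685 - 735 = -2420)
(-4261 + 1963)*(h(43) + t) = (-4261 + 1963)*((-3 + 43) - 2420) = -2298*(40 - 2420) = -2298*(-2380) = 5469240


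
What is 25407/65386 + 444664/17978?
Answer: 14765783675/587754754 ≈ 25.122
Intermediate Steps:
25407/65386 + 444664/17978 = 25407*(1/65386) + 444664*(1/17978) = 25407/65386 + 222332/8989 = 14765783675/587754754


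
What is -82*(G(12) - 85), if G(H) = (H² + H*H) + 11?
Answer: -17548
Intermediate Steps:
G(H) = 11 + 2*H² (G(H) = (H² + H²) + 11 = 2*H² + 11 = 11 + 2*H²)
-82*(G(12) - 85) = -82*((11 + 2*12²) - 85) = -82*((11 + 2*144) - 85) = -82*((11 + 288) - 85) = -82*(299 - 85) = -82*214 = -17548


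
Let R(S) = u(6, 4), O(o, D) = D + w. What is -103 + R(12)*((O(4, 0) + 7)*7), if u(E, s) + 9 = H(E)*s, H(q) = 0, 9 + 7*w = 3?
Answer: -490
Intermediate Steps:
w = -6/7 (w = -9/7 + (1/7)*3 = -9/7 + 3/7 = -6/7 ≈ -0.85714)
u(E, s) = -9 (u(E, s) = -9 + 0*s = -9 + 0 = -9)
O(o, D) = -6/7 + D (O(o, D) = D - 6/7 = -6/7 + D)
R(S) = -9
-103 + R(12)*((O(4, 0) + 7)*7) = -103 - 9*((-6/7 + 0) + 7)*7 = -103 - 9*(-6/7 + 7)*7 = -103 - 387*7/7 = -103 - 9*43 = -103 - 387 = -490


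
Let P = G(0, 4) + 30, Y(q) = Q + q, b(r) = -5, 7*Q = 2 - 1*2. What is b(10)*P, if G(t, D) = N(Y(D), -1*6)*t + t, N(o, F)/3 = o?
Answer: -150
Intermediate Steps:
Q = 0 (Q = (2 - 1*2)/7 = (2 - 2)/7 = (⅐)*0 = 0)
Y(q) = q (Y(q) = 0 + q = q)
N(o, F) = 3*o
G(t, D) = t + 3*D*t (G(t, D) = (3*D)*t + t = 3*D*t + t = t + 3*D*t)
P = 30 (P = 0*(1 + 3*4) + 30 = 0*(1 + 12) + 30 = 0*13 + 30 = 0 + 30 = 30)
b(10)*P = -5*30 = -150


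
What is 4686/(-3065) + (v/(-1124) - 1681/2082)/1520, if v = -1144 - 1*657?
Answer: -1666265978749/1090237467840 ≈ -1.5284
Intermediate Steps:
v = -1801 (v = -1144 - 657 = -1801)
4686/(-3065) + (v/(-1124) - 1681/2082)/1520 = 4686/(-3065) + (-1801/(-1124) - 1681/2082)/1520 = 4686*(-1/3065) + (-1801*(-1/1124) - 1681*1/2082)*(1/1520) = -4686/3065 + (1801/1124 - 1681/2082)*(1/1520) = -4686/3065 + (930119/1170084)*(1/1520) = -4686/3065 + 930119/1778527680 = -1666265978749/1090237467840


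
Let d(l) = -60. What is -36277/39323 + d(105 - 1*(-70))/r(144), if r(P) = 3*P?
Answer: -1502587/1415628 ≈ -1.0614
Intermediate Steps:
-36277/39323 + d(105 - 1*(-70))/r(144) = -36277/39323 - 60/(3*144) = -36277*1/39323 - 60/432 = -36277/39323 - 60*1/432 = -36277/39323 - 5/36 = -1502587/1415628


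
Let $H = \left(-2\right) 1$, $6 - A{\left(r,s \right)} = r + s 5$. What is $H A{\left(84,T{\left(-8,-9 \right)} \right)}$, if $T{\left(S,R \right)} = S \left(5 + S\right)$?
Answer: $396$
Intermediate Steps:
$A{\left(r,s \right)} = 6 - r - 5 s$ ($A{\left(r,s \right)} = 6 - \left(r + s 5\right) = 6 - \left(r + 5 s\right) = 6 - r - 5 s$)
$H = -2$
$H A{\left(84,T{\left(-8,-9 \right)} \right)} = - 2 \left(6 - 84 - 5 \left(- 8 \left(5 - 8\right)\right)\right) = - 2 \left(6 - 84 - 5 \left(\left(-8\right) \left(-3\right)\right)\right) = - 2 \left(6 - 84 - 120\right) = \left(-2\right) \left(-198\right) = 396$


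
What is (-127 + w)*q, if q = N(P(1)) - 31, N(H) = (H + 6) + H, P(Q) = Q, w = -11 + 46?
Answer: 2116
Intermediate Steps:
w = 35
N(H) = 6 + 2*H (N(H) = (6 + H) + H = 6 + 2*H)
q = -23 (q = (6 + 2*1) - 31 = (6 + 2) - 31 = 8 - 31 = -23)
(-127 + w)*q = (-127 + 35)*(-23) = -92*(-23) = 2116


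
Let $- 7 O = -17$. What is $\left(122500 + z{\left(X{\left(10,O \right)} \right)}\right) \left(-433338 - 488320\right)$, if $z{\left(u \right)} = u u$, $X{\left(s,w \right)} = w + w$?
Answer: $- \frac{5533317581648}{49} \approx -1.1292 \cdot 10^{11}$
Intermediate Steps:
$O = \frac{17}{7}$ ($O = \left(- \frac{1}{7}\right) \left(-17\right) = \frac{17}{7} \approx 2.4286$)
$X{\left(s,w \right)} = 2 w$
$z{\left(u \right)} = u^{2}$
$\left(122500 + z{\left(X{\left(10,O \right)} \right)}\right) \left(-433338 - 488320\right) = \left(122500 + \left(2 \cdot \frac{17}{7}\right)^{2}\right) \left(-433338 - 488320\right) = \left(122500 + \left(\frac{34}{7}\right)^{2}\right) \left(-921658\right) = \left(122500 + \frac{1156}{49}\right) \left(-921658\right) = \frac{6003656}{49} \left(-921658\right) = - \frac{5533317581648}{49}$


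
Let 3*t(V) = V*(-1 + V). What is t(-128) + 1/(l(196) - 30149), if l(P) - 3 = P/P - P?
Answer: 166996863/30341 ≈ 5504.0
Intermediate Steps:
l(P) = 4 - P (l(P) = 3 + (P/P - P) = 3 + (1 - P) = 4 - P)
t(V) = V*(-1 + V)/3 (t(V) = (V*(-1 + V))/3 = V*(-1 + V)/3)
t(-128) + 1/(l(196) - 30149) = (1/3)*(-128)*(-1 - 128) + 1/((4 - 1*196) - 30149) = (1/3)*(-128)*(-129) + 1/((4 - 196) - 30149) = 5504 + 1/(-192 - 30149) = 5504 + 1/(-30341) = 5504 - 1/30341 = 166996863/30341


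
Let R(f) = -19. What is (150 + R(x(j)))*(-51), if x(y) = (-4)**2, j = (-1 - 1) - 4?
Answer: -6681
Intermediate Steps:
j = -6 (j = -2 - 4 = -6)
x(y) = 16
(150 + R(x(j)))*(-51) = (150 - 19)*(-51) = 131*(-51) = -6681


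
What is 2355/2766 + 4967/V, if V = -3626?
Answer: -433291/835793 ≈ -0.51842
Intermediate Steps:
2355/2766 + 4967/V = 2355/2766 + 4967/(-3626) = 2355*(1/2766) + 4967*(-1/3626) = 785/922 - 4967/3626 = -433291/835793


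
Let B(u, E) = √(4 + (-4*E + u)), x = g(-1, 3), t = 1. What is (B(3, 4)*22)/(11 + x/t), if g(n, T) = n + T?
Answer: 66*I/13 ≈ 5.0769*I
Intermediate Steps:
g(n, T) = T + n
x = 2 (x = 3 - 1 = 2)
B(u, E) = √(4 + u - 4*E) (B(u, E) = √(4 + (u - 4*E)) = √(4 + u - 4*E))
(B(3, 4)*22)/(11 + x/t) = (√(4 + 3 - 4*4)*22)/(11 + 2/1) = (√(4 + 3 - 16)*22)/(11 + 2*1) = (√(-9)*22)/(11 + 2) = ((3*I)*22)/13 = (66*I)*(1/13) = 66*I/13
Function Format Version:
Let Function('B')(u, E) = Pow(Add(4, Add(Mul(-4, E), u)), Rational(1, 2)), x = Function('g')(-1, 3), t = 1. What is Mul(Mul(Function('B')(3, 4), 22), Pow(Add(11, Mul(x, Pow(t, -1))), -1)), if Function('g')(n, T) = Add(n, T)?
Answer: Mul(Rational(66, 13), I) ≈ Mul(5.0769, I)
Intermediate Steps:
Function('g')(n, T) = Add(T, n)
x = 2 (x = Add(3, -1) = 2)
Function('B')(u, E) = Pow(Add(4, u, Mul(-4, E)), Rational(1, 2)) (Function('B')(u, E) = Pow(Add(4, Add(u, Mul(-4, E))), Rational(1, 2)) = Pow(Add(4, u, Mul(-4, E)), Rational(1, 2)))
Mul(Mul(Function('B')(3, 4), 22), Pow(Add(11, Mul(x, Pow(t, -1))), -1)) = Mul(Mul(Pow(Add(4, 3, Mul(-4, 4)), Rational(1, 2)), 22), Pow(Add(11, Mul(2, Pow(1, -1))), -1)) = Mul(Mul(Pow(Add(4, 3, -16), Rational(1, 2)), 22), Pow(Add(11, Mul(2, 1)), -1)) = Mul(Mul(Pow(-9, Rational(1, 2)), 22), Pow(Add(11, 2), -1)) = Mul(Mul(Mul(3, I), 22), Pow(13, -1)) = Mul(Mul(66, I), Rational(1, 13)) = Mul(Rational(66, 13), I)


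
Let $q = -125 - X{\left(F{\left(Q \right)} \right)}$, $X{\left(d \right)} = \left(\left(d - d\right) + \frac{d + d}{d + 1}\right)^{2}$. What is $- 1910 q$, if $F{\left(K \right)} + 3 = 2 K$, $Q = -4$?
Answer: $\frac{1239972}{5} \approx 2.4799 \cdot 10^{5}$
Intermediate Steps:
$F{\left(K \right)} = -3 + 2 K$
$X{\left(d \right)} = \frac{4 d^{2}}{\left(1 + d\right)^{2}}$ ($X{\left(d \right)} = \left(0 + \frac{2 d}{1 + d}\right)^{2} = \left(\frac{2 d}{1 + d}\right)^{2} = \frac{4 d^{2}}{\left(1 + d\right)^{2}}$)
$q = - \frac{3246}{25}$ ($q = -125 - \frac{4 \left(-3 + 2 \left(-4\right)\right)^{2}}{\left(1 + \left(-3 + 2 \left(-4\right)\right)\right)^{2}} = -125 - \frac{4 \left(-3 - 8\right)^{2}}{\left(1 - 11\right)^{2}} = -125 - \frac{4 \left(-11\right)^{2}}{\left(1 - 11\right)^{2}} = -125 - 4 \cdot 121 \cdot \frac{1}{100} = -125 - \frac{121}{25} = - \frac{3246}{25} \approx -129.84$)
$- 1910 q = \left(-1910\right) \left(- \frac{3246}{25}\right) = \frac{1239972}{5}$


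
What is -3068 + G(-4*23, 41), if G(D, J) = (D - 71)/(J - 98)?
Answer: -174713/57 ≈ -3065.1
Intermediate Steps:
G(D, J) = (-71 + D)/(-98 + J)
-3068 + G(-4*23, 41) = -3068 + (-71 - 4*23)/(-98 + 41) = -3068 + (-71 - 92)/(-57) = -3068 - 1/57*(-163) = -3068 + 163/57 = -174713/57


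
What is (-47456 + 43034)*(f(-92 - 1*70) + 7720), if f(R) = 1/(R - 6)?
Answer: -955858783/28 ≈ -3.4138e+7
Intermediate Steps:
f(R) = 1/(-6 + R)
(-47456 + 43034)*(f(-92 - 1*70) + 7720) = (-47456 + 43034)*(1/(-6 + (-92 - 1*70)) + 7720) = -4422*(1/(-6 + (-92 - 70)) + 7720) = -4422*(1/(-6 - 162) + 7720) = -4422*(1/(-168) + 7720) = -4422*(-1/168 + 7720) = -4422*1296959/168 = -955858783/28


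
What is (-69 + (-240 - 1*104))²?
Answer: 170569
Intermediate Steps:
(-69 + (-240 - 1*104))² = (-69 + (-240 - 104))² = (-69 - 344)² = (-413)² = 170569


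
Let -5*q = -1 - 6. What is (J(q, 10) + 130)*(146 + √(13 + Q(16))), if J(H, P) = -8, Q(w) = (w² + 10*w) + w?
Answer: 17812 + 122*√445 ≈ 20386.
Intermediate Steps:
q = 7/5 (q = -(-1 - 6)/5 = -⅕*(-7) = 7/5 ≈ 1.4000)
Q(w) = w² + 11*w
(J(q, 10) + 130)*(146 + √(13 + Q(16))) = (-8 + 130)*(146 + √(13 + 16*(11 + 16))) = 122*(146 + √(13 + 16*27)) = 122*(146 + √(13 + 432)) = 122*(146 + √445) = 17812 + 122*√445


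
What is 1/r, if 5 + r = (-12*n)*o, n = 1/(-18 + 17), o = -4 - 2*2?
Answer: -1/101 ≈ -0.0099010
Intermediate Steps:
o = -8 (o = -4 - 4 = -8)
n = -1 (n = 1/(-1) = -1)
r = -101 (r = -5 - 12*(-1)*(-8) = -5 + 12*(-8) = -5 - 96 = -101)
1/r = 1/(-101) = -1/101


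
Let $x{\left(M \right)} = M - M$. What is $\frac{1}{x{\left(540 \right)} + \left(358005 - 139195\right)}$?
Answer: $\frac{1}{218810} \approx 4.5702 \cdot 10^{-6}$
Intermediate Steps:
$x{\left(M \right)} = 0$
$\frac{1}{x{\left(540 \right)} + \left(358005 - 139195\right)} = \frac{1}{0 + \left(358005 - 139195\right)} = \frac{1}{0 + 218810} = \frac{1}{218810}$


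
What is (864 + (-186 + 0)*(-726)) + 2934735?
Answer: 3070635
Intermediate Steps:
(864 + (-186 + 0)*(-726)) + 2934735 = (864 - 186*(-726)) + 2934735 = (864 + 135036) + 2934735 = 135900 + 2934735 = 3070635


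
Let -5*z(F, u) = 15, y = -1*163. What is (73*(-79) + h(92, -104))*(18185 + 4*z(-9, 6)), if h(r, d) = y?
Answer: -107765890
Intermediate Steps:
y = -163
z(F, u) = -3 (z(F, u) = -⅕*15 = -3)
h(r, d) = -163
(73*(-79) + h(92, -104))*(18185 + 4*z(-9, 6)) = (73*(-79) - 163)*(18185 + 4*(-3)) = (-5767 - 163)*(18185 - 12) = -5930*18173 = -107765890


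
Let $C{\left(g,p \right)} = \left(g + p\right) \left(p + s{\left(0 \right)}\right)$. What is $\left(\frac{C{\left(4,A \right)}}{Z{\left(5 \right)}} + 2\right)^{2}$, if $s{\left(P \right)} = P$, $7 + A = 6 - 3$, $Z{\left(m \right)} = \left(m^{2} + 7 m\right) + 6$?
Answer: $4$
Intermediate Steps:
$Z{\left(m \right)} = 6 + m^{2} + 7 m$
$A = -4$ ($A = -7 + \left(6 - 3\right) = -7 + 3 = -4$)
$C{\left(g,p \right)} = p \left(g + p\right)$ ($C{\left(g,p \right)} = \left(g + p\right) \left(p + 0\right) = \left(g + p\right) p = p \left(g + p\right)$)
$\left(\frac{C{\left(4,A \right)}}{Z{\left(5 \right)}} + 2\right)^{2} = \left(\frac{\left(-4\right) \left(4 - 4\right)}{6 + 5^{2} + 7 \cdot 5} + 2\right)^{2} = \left(\frac{\left(-4\right) 0}{6 + 25 + 35} + 2\right)^{2} = \left(\frac{0}{66} + 2\right)^{2} = \left(0 \cdot \frac{1}{66} + 2\right)^{2} = \left(0 + 2\right)^{2} = 2^{2} = 4$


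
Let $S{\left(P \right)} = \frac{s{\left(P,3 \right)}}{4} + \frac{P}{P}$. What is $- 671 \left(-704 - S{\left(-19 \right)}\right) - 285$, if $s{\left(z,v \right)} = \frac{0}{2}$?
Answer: $472770$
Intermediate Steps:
$s{\left(z,v \right)} = 0$ ($s{\left(z,v \right)} = 0 \cdot \frac{1}{2} = 0$)
$S{\left(P \right)} = 1$ ($S{\left(P \right)} = \frac{0}{4} + \frac{P}{P} = 0 \cdot \frac{1}{4} + 1 = 0 + 1 = 1$)
$- 671 \left(-704 - S{\left(-19 \right)}\right) - 285 = - 671 \left(-704 - 1\right) - 285 = \left(-671\right) \left(-705\right) - 285 = 473055 - 285 = 472770$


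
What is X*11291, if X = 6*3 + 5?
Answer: 259693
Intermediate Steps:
X = 23 (X = 18 + 5 = 23)
X*11291 = 23*11291 = 259693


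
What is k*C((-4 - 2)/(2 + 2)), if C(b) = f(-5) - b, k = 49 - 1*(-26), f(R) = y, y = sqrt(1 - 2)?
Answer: 225/2 + 75*I ≈ 112.5 + 75.0*I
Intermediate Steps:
y = I (y = sqrt(-1) = I ≈ 1.0*I)
f(R) = I
k = 75 (k = 49 + 26 = 75)
C(b) = I - b
k*C((-4 - 2)/(2 + 2)) = 75*(I - (-4 - 2)/(2 + 2)) = 75*(I - (-6)/4) = 75*(I - 1*(-3/2)) = 75*(I + 3/2) = 75*(3/2 + I) = 225/2 + 75*I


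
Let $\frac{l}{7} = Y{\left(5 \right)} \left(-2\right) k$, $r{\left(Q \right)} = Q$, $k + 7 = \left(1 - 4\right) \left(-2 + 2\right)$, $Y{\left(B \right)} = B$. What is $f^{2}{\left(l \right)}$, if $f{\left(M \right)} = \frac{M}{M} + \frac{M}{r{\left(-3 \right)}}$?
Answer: $\frac{237169}{9} \approx 26352.0$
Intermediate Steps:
$k = -7$ ($k = -7 + \left(1 - 4\right) \left(-2 + 2\right) = -7 - 0 = -7 + 0 = -7$)
$l = 490$ ($l = 7 \cdot 5 \left(-2\right) \left(-7\right) = 7 \left(\left(-10\right) \left(-7\right)\right) = 7 \cdot 70 = 490$)
$f{\left(M \right)} = 1 - \frac{M}{3}$ ($f{\left(M \right)} = \frac{M}{M} + \frac{M}{-3} = 1 + M \left(- \frac{1}{3}\right) = 1 - \frac{M}{3}$)
$f^{2}{\left(l \right)} = \left(1 - \frac{490}{3}\right)^{2} = \left(- \frac{487}{3}\right)^{2} = \frac{237169}{9}$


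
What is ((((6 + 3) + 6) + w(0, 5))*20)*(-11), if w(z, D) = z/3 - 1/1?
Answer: -3080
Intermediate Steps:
w(z, D) = -1 + z/3 (w(z, D) = z*(1/3) - 1*1 = z/3 - 1 = -1 + z/3)
((((6 + 3) + 6) + w(0, 5))*20)*(-11) = ((((6 + 3) + 6) + (-1 + (1/3)*0))*20)*(-11) = (((9 + 6) + (-1 + 0))*20)*(-11) = ((15 - 1)*20)*(-11) = (14*20)*(-11) = 280*(-11) = -3080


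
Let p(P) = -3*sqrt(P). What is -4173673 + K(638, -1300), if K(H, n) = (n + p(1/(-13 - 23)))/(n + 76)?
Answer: -1277143613/306 + I/2448 ≈ -4.1737e+6 + 0.0004085*I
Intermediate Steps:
K(H, n) = (n - I/2)/(76 + n) (K(H, n) = (n - 3*I/6)/(n + 76) = (n - 3*I/6)/(76 + n) = (n - I/2)/(76 + n))
-4173673 + K(638, -1300) = -4173673 + (-1300 - I/2)/(76 - 1300) = -4173673 + (-1300 - I/2)/(-1224) = -4173673 - (-1300 - I/2)/1224 = -4173673 + (325/306 + I/2448) = -1277143613/306 + I/2448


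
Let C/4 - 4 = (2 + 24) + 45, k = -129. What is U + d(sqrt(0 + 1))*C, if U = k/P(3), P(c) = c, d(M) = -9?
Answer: -2743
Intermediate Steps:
C = 300 (C = 16 + 4*((2 + 24) + 45) = 16 + 4*(26 + 45) = 16 + 4*71 = 16 + 284 = 300)
U = -43 (U = -129/3 = -129*1/3 = -43)
U + d(sqrt(0 + 1))*C = -43 - 9*300 = -43 - 2700 = -2743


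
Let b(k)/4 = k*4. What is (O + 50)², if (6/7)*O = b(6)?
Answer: 26244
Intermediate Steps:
b(k) = 16*k (b(k) = 4*(k*4) = 4*(4*k) = 16*k)
O = 112 (O = 7*(16*6)/6 = (7/6)*96 = 112)
(O + 50)² = (112 + 50)² = 162² = 26244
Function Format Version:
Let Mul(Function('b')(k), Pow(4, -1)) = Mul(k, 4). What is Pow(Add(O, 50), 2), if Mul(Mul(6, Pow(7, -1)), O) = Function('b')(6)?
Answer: 26244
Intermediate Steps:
Function('b')(k) = Mul(16, k) (Function('b')(k) = Mul(4, Mul(k, 4)) = Mul(4, Mul(4, k)) = Mul(16, k))
O = 112 (O = Mul(Rational(7, 6), Mul(16, 6)) = Mul(Rational(7, 6), 96) = 112)
Pow(Add(O, 50), 2) = Pow(Add(112, 50), 2) = Pow(162, 2) = 26244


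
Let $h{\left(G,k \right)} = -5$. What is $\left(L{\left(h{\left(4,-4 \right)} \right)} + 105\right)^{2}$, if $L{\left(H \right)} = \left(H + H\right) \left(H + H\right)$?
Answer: $42025$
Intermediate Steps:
$L{\left(H \right)} = 4 H^{2}$ ($L{\left(H \right)} = 2 H 2 H = 4 H^{2}$)
$\left(L{\left(h{\left(4,-4 \right)} \right)} + 105\right)^{2} = \left(4 \left(-5\right)^{2} + 105\right)^{2} = \left(4 \cdot 25 + 105\right)^{2} = \left(100 + 105\right)^{2} = 205^{2} = 42025$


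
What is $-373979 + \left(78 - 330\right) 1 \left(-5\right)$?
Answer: $-372719$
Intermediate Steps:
$-373979 + \left(78 - 330\right) 1 \left(-5\right) = -373979 - -1260 = -373979 + 1260 = -372719$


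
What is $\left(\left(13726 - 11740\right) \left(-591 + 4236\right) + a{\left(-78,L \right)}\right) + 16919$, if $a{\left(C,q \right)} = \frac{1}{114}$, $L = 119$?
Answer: $\frac{827171347}{114} \approx 7.2559 \cdot 10^{6}$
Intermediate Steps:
$a{\left(C,q \right)} = \frac{1}{114}$
$\left(\left(13726 - 11740\right) \left(-591 + 4236\right) + a{\left(-78,L \right)}\right) + 16919 = \left(\left(13726 - 11740\right) \left(-591 + 4236\right) + \frac{1}{114}\right) + 16919 = \left(1986 \cdot 3645 + \frac{1}{114}\right) + 16919 = \left(7238970 + \frac{1}{114}\right) + 16919 = \frac{825242581}{114} + 16919 = \frac{827171347}{114}$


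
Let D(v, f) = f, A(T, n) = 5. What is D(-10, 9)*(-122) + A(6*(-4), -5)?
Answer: -1093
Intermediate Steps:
D(-10, 9)*(-122) + A(6*(-4), -5) = 9*(-122) + 5 = -1098 + 5 = -1093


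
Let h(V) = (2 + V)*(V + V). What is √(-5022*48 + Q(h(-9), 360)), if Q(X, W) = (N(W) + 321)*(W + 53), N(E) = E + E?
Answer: √188877 ≈ 434.60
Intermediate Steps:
h(V) = 2*V*(2 + V) (h(V) = (2 + V)*(2*V) = 2*V*(2 + V))
N(E) = 2*E
Q(X, W) = (53 + W)*(321 + 2*W) (Q(X, W) = (2*W + 321)*(W + 53) = (321 + 2*W)*(53 + W) = (53 + W)*(321 + 2*W))
√(-5022*48 + Q(h(-9), 360)) = √(-5022*48 + (17013 + 2*360² + 427*360)) = √(-241056 + (17013 + 2*129600 + 153720)) = √(-241056 + (17013 + 259200 + 153720)) = √(-241056 + 429933) = √188877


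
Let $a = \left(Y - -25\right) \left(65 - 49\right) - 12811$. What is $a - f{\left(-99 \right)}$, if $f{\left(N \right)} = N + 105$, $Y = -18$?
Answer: $-12705$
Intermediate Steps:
$f{\left(N \right)} = 105 + N$
$a = -12699$ ($a = \left(-18 - -25\right) \left(65 - 49\right) - 12811 = \left(-18 + 25\right) 16 - 12811 = 7 \cdot 16 - 12811 = 112 - 12811 = -12699$)
$a - f{\left(-99 \right)} = -12699 - \left(105 - 99\right) = -12699 - 6 = -12705$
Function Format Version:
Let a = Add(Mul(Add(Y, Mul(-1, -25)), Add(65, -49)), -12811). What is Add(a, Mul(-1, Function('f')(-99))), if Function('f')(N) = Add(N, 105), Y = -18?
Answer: -12705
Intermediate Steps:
Function('f')(N) = Add(105, N)
a = -12699 (a = Add(Mul(Add(-18, Mul(-1, -25)), Add(65, -49)), -12811) = Add(Mul(Add(-18, 25), 16), -12811) = Add(Mul(7, 16), -12811) = Add(112, -12811) = -12699)
Add(a, Mul(-1, Function('f')(-99))) = Add(-12699, Mul(-1, Add(105, -99))) = Add(-12699, Mul(-1, 6)) = Add(-12699, -6) = -12705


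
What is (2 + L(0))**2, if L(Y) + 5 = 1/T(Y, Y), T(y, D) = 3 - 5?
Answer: 49/4 ≈ 12.250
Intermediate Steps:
T(y, D) = -2
L(Y) = -11/2 (L(Y) = -5 + 1/(-2) = -5 - 1/2 = -11/2)
(2 + L(0))**2 = (2 - 11/2)**2 = (-7/2)**2 = 49/4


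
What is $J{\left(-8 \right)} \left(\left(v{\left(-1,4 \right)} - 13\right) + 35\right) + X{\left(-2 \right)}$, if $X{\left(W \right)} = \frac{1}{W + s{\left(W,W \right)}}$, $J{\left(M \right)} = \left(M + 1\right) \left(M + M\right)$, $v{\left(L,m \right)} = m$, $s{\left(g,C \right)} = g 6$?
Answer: $\frac{40767}{14} \approx 2911.9$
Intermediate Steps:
$s{\left(g,C \right)} = 6 g$
$J{\left(M \right)} = 2 M \left(1 + M\right)$ ($J{\left(M \right)} = \left(1 + M\right) 2 M = 2 M \left(1 + M\right)$)
$X{\left(W \right)} = \frac{1}{7 W}$ ($X{\left(W \right)} = \frac{1}{W + 6 W} = \frac{1}{7 W}$)
$J{\left(-8 \right)} \left(\left(v{\left(-1,4 \right)} - 13\right) + 35\right) + X{\left(-2 \right)} = 2 \left(-8\right) \left(1 - 8\right) \left(\left(4 - 13\right) + 35\right) + \frac{1}{7 \left(-2\right)} = 2 \left(-8\right) \left(-7\right) \left(-9 + 35\right) + \frac{1}{7} \left(- \frac{1}{2}\right) = 112 \cdot 26 - \frac{1}{14} = 2912 - \frac{1}{14} = \frac{40767}{14}$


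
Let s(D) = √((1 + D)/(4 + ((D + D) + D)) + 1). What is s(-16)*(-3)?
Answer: -3*√649/22 ≈ -3.4739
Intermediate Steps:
s(D) = √(1 + (1 + D)/(4 + 3*D)) (s(D) = √((1 + D)/(4 + (2*D + D)) + 1) = √((1 + D)/(4 + 3*D) + 1) = √(1 + (1 + D)/(4 + 3*D)))
s(-16)*(-3) = √((5 + 4*(-16))/(4 + 3*(-16)))*(-3) = √((5 - 64)/(4 - 48))*(-3) = √(-59/(-44))*(-3) = √(-1/44*(-59))*(-3) = √(59/44)*(-3) = (√649/22)*(-3) = -3*√649/22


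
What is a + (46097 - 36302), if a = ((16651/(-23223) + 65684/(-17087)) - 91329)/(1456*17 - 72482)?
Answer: 92775831610421224/9469904084865 ≈ 9796.9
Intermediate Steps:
a = 18121099168549/9469904084865 (a = ((16651*(-1/23223) + 65684*(-1/17087)) - 91329)/(24752 - 72482) = ((-16651/23223 - 65684/17087) - 91329)/(-47730) = (-1809895169/396811401 - 91329)*(-1/47730) = -36242198337098/396811401*(-1/47730) = 18121099168549/9469904084865 ≈ 1.9135)
a + (46097 - 36302) = 18121099168549/9469904084865 + (46097 - 36302) = 18121099168549/9469904084865 + 9795 = 92775831610421224/9469904084865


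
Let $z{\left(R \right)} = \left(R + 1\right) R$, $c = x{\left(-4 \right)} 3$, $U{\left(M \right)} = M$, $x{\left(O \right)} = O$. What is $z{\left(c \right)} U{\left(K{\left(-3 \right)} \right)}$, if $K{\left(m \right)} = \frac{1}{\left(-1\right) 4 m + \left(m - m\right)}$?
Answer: $11$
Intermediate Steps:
$K{\left(m \right)} = - \frac{1}{4 m}$ ($K{\left(m \right)} = \frac{1}{- 4 m + 0} = \frac{1}{\left(-4\right) m} = - \frac{1}{4 m}$)
$c = -12$ ($c = \left(-4\right) 3 = -12$)
$z{\left(R \right)} = R \left(1 + R\right)$ ($z{\left(R \right)} = \left(1 + R\right) R = R \left(1 + R\right)$)
$z{\left(c \right)} U{\left(K{\left(-3 \right)} \right)} = - 12 \left(1 - 12\right) \left(- \frac{1}{4 \left(-3\right)}\right) = \left(-12\right) \left(-11\right) \left(\left(- \frac{1}{4}\right) \left(- \frac{1}{3}\right)\right) = 132 \cdot \frac{1}{12} = 11$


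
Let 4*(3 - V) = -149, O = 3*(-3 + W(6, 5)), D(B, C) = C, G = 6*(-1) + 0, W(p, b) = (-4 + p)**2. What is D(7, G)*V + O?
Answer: -477/2 ≈ -238.50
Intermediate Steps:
G = -6 (G = -6 + 0 = -6)
O = 3 (O = 3*(-3 + (-4 + 6)**2) = 3*(-3 + 2**2) = 3*(-3 + 4) = 3*1 = 3)
V = 161/4 (V = 3 - 1/4*(-149) = 3 + 149/4 = 161/4 ≈ 40.250)
D(7, G)*V + O = -6*161/4 + 3 = -483/2 + 3 = -477/2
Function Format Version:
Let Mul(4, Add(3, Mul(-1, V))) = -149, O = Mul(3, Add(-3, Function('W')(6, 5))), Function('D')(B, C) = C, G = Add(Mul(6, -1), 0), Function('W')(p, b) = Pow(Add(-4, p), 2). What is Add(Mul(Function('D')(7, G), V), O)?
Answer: Rational(-477, 2) ≈ -238.50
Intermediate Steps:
G = -6 (G = Add(-6, 0) = -6)
O = 3 (O = Mul(3, Add(-3, Pow(Add(-4, 6), 2))) = Mul(3, Add(-3, Pow(2, 2))) = Mul(3, Add(-3, 4)) = Mul(3, 1) = 3)
V = Rational(161, 4) (V = Add(3, Mul(Rational(-1, 4), -149)) = Add(3, Rational(149, 4)) = Rational(161, 4) ≈ 40.250)
Add(Mul(Function('D')(7, G), V), O) = Add(Mul(-6, Rational(161, 4)), 3) = Add(Rational(-483, 2), 3) = Rational(-477, 2)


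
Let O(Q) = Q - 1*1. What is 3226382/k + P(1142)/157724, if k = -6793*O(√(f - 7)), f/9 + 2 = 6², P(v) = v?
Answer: -126641526995/79820725334 - 1613191*√299/1012157 ≈ -29.146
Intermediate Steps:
f = 306 (f = -18 + 9*6² = -18 + 9*36 = -18 + 324 = 306)
O(Q) = -1 + Q (O(Q) = Q - 1 = -1 + Q)
k = 6793 - 6793*√299 (k = -6793*(-1 + √(306 - 7)) = -6793*(-1 + √299) = 6793 - 6793*√299 ≈ -1.1067e+5)
3226382/k + P(1142)/157724 = 3226382/(6793 - 6793*√299) + 1142/157724 = 3226382/(6793 - 6793*√299) + 1142*(1/157724) = 3226382/(6793 - 6793*√299) + 571/78862 = 571/78862 + 3226382/(6793 - 6793*√299)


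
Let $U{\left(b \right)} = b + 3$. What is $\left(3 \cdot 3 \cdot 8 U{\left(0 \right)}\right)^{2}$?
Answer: $46656$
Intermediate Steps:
$U{\left(b \right)} = 3 + b$
$\left(3 \cdot 3 \cdot 8 U{\left(0 \right)}\right)^{2} = \left(3 \cdot 3 \cdot 8 \left(3 + 0\right)\right)^{2} = \left(9 \cdot 8 \cdot 3\right)^{2} = \left(72 \cdot 3\right)^{2} = 216^{2} = 46656$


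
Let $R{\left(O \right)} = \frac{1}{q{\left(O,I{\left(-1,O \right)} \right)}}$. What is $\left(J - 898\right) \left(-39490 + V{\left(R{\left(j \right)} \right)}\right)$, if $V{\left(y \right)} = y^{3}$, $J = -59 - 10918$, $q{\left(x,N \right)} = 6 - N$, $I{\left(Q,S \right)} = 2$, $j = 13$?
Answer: $\frac{30012388125}{64} \approx 4.6894 \cdot 10^{8}$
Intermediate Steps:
$J = -10977$ ($J = -59 - 10918 = -10977$)
$R{\left(O \right)} = \frac{1}{4}$ ($R{\left(O \right)} = \frac{1}{6 - 2} = \frac{1}{4}$)
$\left(J - 898\right) \left(-39490 + V{\left(R{\left(j \right)} \right)}\right) = \left(-10977 - 898\right) \left(-39490 + \left(\frac{1}{4}\right)^{3}\right) = - 11875 \left(-39490 + \frac{1}{64}\right) = \left(-11875\right) \left(- \frac{2527359}{64}\right) = \frac{30012388125}{64}$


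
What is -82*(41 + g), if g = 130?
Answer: -14022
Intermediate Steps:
-82*(41 + g) = -82*(41 + 130) = -82*171 = -14022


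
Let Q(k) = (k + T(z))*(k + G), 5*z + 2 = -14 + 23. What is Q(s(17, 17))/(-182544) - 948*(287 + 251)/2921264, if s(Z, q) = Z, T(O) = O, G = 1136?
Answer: -12115392271/41660876220 ≈ -0.29081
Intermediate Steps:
z = 7/5 (z = -⅖ + (-14 + 23)/5 = -⅖ + (⅕)*9 = -⅖ + 9/5 = 7/5 ≈ 1.4000)
Q(k) = (1136 + k)*(7/5 + k) (Q(k) = (k + 7/5)*(k + 1136) = (7/5 + k)*(1136 + k) = (1136 + k)*(7/5 + k))
Q(s(17, 17))/(-182544) - 948*(287 + 251)/2921264 = (7952/5 + 17² + (5687/5)*17)/(-182544) - 948*(287 + 251)/2921264 = (7952/5 + 289 + 96679/5)*(-1/182544) - 948*538*(1/2921264) = (106076/5)*(-1/182544) - 510024*1/2921264 = -26519/228180 - 63753/365158 = -12115392271/41660876220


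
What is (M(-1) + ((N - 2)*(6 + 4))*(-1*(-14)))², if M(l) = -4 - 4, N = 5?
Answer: 169744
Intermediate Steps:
M(l) = -8
(M(-1) + ((N - 2)*(6 + 4))*(-1*(-14)))² = (-8 + ((5 - 2)*(6 + 4))*(-1*(-14)))² = (-8 + (3*10)*14)² = (-8 + 30*14)² = (-8 + 420)² = 412² = 169744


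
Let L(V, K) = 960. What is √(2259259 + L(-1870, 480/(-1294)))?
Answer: 37*√1651 ≈ 1503.4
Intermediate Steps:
√(2259259 + L(-1870, 480/(-1294))) = √(2259259 + 960) = √2260219 = 37*√1651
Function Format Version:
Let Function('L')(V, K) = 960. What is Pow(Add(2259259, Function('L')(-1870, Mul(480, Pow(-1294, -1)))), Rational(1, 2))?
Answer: Mul(37, Pow(1651, Rational(1, 2))) ≈ 1503.4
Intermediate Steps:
Pow(Add(2259259, Function('L')(-1870, Mul(480, Pow(-1294, -1)))), Rational(1, 2)) = Pow(Add(2259259, 960), Rational(1, 2)) = Pow(2260219, Rational(1, 2)) = Mul(37, Pow(1651, Rational(1, 2)))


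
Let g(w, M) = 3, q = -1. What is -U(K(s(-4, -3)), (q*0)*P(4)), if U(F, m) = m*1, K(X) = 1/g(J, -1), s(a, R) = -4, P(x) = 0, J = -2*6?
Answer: 0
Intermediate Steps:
J = -12
K(X) = ⅓ (K(X) = 1/3 = ⅓)
U(F, m) = m
-U(K(s(-4, -3)), (q*0)*P(4)) = -(-1*0)*0 = -0*0 = -1*0 = 0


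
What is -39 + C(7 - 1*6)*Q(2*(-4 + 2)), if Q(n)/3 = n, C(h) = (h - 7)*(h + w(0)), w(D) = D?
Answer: 33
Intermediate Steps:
C(h) = h*(-7 + h) (C(h) = (h - 7)*(h + 0) = (-7 + h)*h = h*(-7 + h))
Q(n) = 3*n
-39 + C(7 - 1*6)*Q(2*(-4 + 2)) = -39 + ((7 - 1*6)*(-7 + (7 - 1*6)))*(3*(2*(-4 + 2))) = -39 + ((7 - 6)*(-7 + (7 - 6)))*(3*(2*(-2))) = -39 + (1*(-7 + 1))*(3*(-4)) = -39 + (1*(-6))*(-12) = -39 - 6*(-12) = -39 + 72 = 33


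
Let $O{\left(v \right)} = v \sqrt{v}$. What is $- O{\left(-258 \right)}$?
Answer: $258 i \sqrt{258} \approx 4144.1 i$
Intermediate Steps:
$O{\left(v \right)} = v^{\frac{3}{2}}$
$- O{\left(-258 \right)} = - \left(-258\right)^{\frac{3}{2}} = - \left(-258\right) i \sqrt{258} = 258 i \sqrt{258}$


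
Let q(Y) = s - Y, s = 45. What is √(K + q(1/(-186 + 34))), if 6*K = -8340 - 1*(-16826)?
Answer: √75862326/228 ≈ 38.201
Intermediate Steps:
q(Y) = 45 - Y
K = 4243/3 (K = (-8340 - 1*(-16826))/6 = (-8340 + 16826)/6 = (⅙)*8486 = 4243/3 ≈ 1414.3)
√(K + q(1/(-186 + 34))) = √(4243/3 + (45 - 1/(-186 + 34))) = √(4243/3 + (45 - 1/(-152))) = √(4243/3 + (45 - 1*(-1/152))) = √(4243/3 + (45 + 1/152)) = √(4243/3 + 6841/152) = √(665459/456) = √75862326/228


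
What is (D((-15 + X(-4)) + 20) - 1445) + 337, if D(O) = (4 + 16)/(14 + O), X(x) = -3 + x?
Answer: -3319/3 ≈ -1106.3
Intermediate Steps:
D(O) = 20/(14 + O)
(D((-15 + X(-4)) + 20) - 1445) + 337 = (20/(14 + ((-15 + (-3 - 4)) + 20)) - 1445) + 337 = (20/(14 + ((-15 - 7) + 20)) - 1445) + 337 = (20/(14 + (-22 + 20)) - 1445) + 337 = (20/(14 - 2) - 1445) + 337 = (20/12 - 1445) + 337 = (20*(1/12) - 1445) + 337 = (5/3 - 1445) + 337 = -4330/3 + 337 = -3319/3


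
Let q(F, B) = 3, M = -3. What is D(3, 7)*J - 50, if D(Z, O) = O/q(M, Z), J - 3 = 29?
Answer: 74/3 ≈ 24.667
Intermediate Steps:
J = 32 (J = 3 + 29 = 32)
D(Z, O) = O/3
D(3, 7)*J - 50 = ((⅓)*7)*32 - 50 = (7/3)*32 - 50 = 224/3 - 50 = 74/3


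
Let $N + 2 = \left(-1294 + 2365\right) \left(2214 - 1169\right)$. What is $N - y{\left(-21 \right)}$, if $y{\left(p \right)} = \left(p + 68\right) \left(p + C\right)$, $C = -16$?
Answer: $1120932$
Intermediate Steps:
$y{\left(p \right)} = \left(-16 + p\right) \left(68 + p\right)$ ($y{\left(p \right)} = \left(p + 68\right) \left(p - 16\right) = \left(68 + p\right) \left(-16 + p\right) = \left(-16 + p\right) \left(68 + p\right)$)
$N = 1119193$ ($N = -2 + \left(-1294 + 2365\right) \left(2214 - 1169\right) = -2 + 1071 \cdot 1045 = -2 + 1119195 = 1119193$)
$N - y{\left(-21 \right)} = 1119193 - \left(-1088 + \left(-21\right)^{2} + 52 \left(-21\right)\right) = 1119193 - \left(-1088 + 441 - 1092\right) = 1119193 - -1739 = 1119193 + 1739 = 1120932$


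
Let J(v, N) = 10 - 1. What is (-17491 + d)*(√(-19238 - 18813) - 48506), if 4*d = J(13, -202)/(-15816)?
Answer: 8945724167383/10544 - 368850211*I*√38051/21088 ≈ 8.4842e+8 - 3.4119e+6*I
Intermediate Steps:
J(v, N) = 9
d = -3/21088 (d = (9/(-15816))/4 = (9*(-1/15816))/4 = (¼)*(-3/5272) = -3/21088 ≈ -0.00014226)
(-17491 + d)*(√(-19238 - 18813) - 48506) = (-17491 - 3/21088)*(√(-19238 - 18813) - 48506) = -368850211*(√(-38051) - 48506)/21088 = -368850211*(I*√38051 - 48506)/21088 = -368850211*(-48506 + I*√38051)/21088 = 8945724167383/10544 - 368850211*I*√38051/21088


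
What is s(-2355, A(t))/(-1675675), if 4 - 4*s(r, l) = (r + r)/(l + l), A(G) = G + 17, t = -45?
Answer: 2243/187675600 ≈ 1.1951e-5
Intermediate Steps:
A(G) = 17 + G
s(r, l) = 1 - r/(4*l) (s(r, l) = 1 - (r + r)/(4*(l + l)) = 1 - 2*r/(4*(2*l)) = 1 - 2*r*1/(2*l)/4 = 1 - r/(4*l))
s(-2355, A(t))/(-1675675) = (((17 - 45) - ¼*(-2355))/(17 - 45))/(-1675675) = ((-28 + 2355/4)/(-28))*(-1/1675675) = -1/28*2243/4*(-1/1675675) = -2243/112*(-1/1675675) = 2243/187675600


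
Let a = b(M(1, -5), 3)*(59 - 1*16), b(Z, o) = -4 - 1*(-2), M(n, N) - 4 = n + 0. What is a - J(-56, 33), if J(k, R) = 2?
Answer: -88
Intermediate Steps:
M(n, N) = 4 + n (M(n, N) = 4 + (n + 0) = 4 + n)
b(Z, o) = -2 (b(Z, o) = -4 + 2 = -2)
a = -86 (a = -2*(59 - 1*16) = -2*(59 - 16) = -2*43 = -86)
a - J(-56, 33) = -86 - 1*2 = -86 - 2 = -88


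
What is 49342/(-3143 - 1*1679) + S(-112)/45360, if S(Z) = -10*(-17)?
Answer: -111866669/10936296 ≈ -10.229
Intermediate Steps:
S(Z) = 170
49342/(-3143 - 1*1679) + S(-112)/45360 = 49342/(-3143 - 1*1679) + 170/45360 = 49342/(-3143 - 1679) + 170*(1/45360) = 49342/(-4822) + 17/4536 = 49342*(-1/4822) + 17/4536 = -24671/2411 + 17/4536 = -111866669/10936296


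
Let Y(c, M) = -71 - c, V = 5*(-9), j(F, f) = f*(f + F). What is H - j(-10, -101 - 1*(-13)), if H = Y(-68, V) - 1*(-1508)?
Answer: -7119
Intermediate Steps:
j(F, f) = f*(F + f)
V = -45
H = 1505 (H = (-71 - 1*(-68)) - 1*(-1508) = (-71 + 68) + 1508 = -3 + 1508 = 1505)
H - j(-10, -101 - 1*(-13)) = 1505 - (-101 - 1*(-13))*(-10 + (-101 - 1*(-13))) = 1505 - (-101 + 13)*(-10 + (-101 + 13)) = 1505 - (-88)*(-10 - 88) = 1505 - (-88)*(-98) = 1505 - 1*8624 = 1505 - 8624 = -7119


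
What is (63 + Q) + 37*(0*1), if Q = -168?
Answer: -105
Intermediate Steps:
(63 + Q) + 37*(0*1) = (63 - 168) + 37*(0*1) = -105 + 37*0 = -105 + 0 = -105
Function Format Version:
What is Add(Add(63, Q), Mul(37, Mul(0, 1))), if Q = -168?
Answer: -105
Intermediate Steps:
Add(Add(63, Q), Mul(37, Mul(0, 1))) = Add(Add(63, -168), Mul(37, Mul(0, 1))) = Add(-105, Mul(37, 0)) = Add(-105, 0) = -105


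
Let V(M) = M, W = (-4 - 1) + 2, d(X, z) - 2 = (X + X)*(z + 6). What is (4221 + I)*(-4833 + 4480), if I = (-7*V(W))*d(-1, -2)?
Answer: -1445535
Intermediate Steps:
d(X, z) = 2 + 2*X*(6 + z) (d(X, z) = 2 + (X + X)*(z + 6) = 2 + (2*X)*(6 + z) = 2 + 2*X*(6 + z))
W = -3 (W = -5 + 2 = -3)
I = -126 (I = (-7*(-3))*(2 + 12*(-1) + 2*(-1)*(-2)) = 21*(2 - 12 + 4) = 21*(-6) = -126)
(4221 + I)*(-4833 + 4480) = (4221 - 126)*(-4833 + 4480) = 4095*(-353) = -1445535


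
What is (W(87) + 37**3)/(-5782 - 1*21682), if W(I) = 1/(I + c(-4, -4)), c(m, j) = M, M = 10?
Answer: -2456671/1332004 ≈ -1.8443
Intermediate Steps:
c(m, j) = 10
W(I) = 1/(10 + I) (W(I) = 1/(I + 10) = 1/(10 + I))
(W(87) + 37**3)/(-5782 - 1*21682) = (1/(10 + 87) + 37**3)/(-5782 - 1*21682) = (1/97 + 50653)/(-5782 - 21682) = (1/97 + 50653)/(-27464) = (4913342/97)*(-1/27464) = -2456671/1332004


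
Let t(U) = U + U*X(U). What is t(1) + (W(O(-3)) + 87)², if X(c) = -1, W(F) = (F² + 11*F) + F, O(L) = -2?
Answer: 4489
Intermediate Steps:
W(F) = F² + 12*F
t(U) = 0 (t(U) = U + U*(-1) = U - U = 0)
t(1) + (W(O(-3)) + 87)² = 0 + (-2*(12 - 2) + 87)² = 0 + (-2*10 + 87)² = 0 + (-20 + 87)² = 0 + 67² = 0 + 4489 = 4489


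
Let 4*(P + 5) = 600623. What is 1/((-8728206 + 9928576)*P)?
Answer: 2/360472911555 ≈ 5.5483e-12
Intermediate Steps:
P = 600603/4 (P = -5 + (1/4)*600623 = -5 + 600623/4 = 600603/4 ≈ 1.5015e+5)
1/((-8728206 + 9928576)*P) = 1/((-8728206 + 9928576)*(600603/4)) = (4/600603)/1200370 = (1/1200370)*(4/600603) = 2/360472911555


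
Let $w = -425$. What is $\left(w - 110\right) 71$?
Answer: $-37985$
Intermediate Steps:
$\left(w - 110\right) 71 = \left(-425 - 110\right) 71 = \left(-535\right) 71 = -37985$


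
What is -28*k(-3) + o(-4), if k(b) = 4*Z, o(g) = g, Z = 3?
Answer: -340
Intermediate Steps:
k(b) = 12 (k(b) = 4*3 = 12)
-28*k(-3) + o(-4) = -28*12 - 4 = -336 - 4 = -340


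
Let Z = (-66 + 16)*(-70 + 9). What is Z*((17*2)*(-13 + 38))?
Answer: 2592500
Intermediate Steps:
Z = 3050 (Z = -50*(-61) = 3050)
Z*((17*2)*(-13 + 38)) = 3050*((17*2)*(-13 + 38)) = 3050*(34*25) = 3050*850 = 2592500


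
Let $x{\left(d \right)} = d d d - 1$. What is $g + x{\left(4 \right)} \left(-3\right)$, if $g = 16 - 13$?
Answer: $-186$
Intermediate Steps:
$g = 3$ ($g = 16 - 13 = 3$)
$x{\left(d \right)} = -1 + d^{3}$ ($x{\left(d \right)} = d^{2} d - 1 = d^{3} - 1 = -1 + d^{3}$)
$g + x{\left(4 \right)} \left(-3\right) = 3 + \left(-1 + 4^{3}\right) \left(-3\right) = 3 + \left(-1 + 64\right) \left(-3\right) = 3 + 63 \left(-3\right) = 3 - 189 = -186$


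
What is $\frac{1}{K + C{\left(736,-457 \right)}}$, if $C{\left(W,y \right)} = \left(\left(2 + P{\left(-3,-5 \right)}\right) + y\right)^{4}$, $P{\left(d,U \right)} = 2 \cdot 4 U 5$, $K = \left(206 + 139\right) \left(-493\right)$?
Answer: $\frac{1}{184062280540} \approx 5.4329 \cdot 10^{-12}$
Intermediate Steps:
$K = -170085$ ($K = 345 \left(-493\right) = -170085$)
$P{\left(d,U \right)} = 40 U$ ($P{\left(d,U \right)} = 8 U 5 = 40 U$)
$C{\left(W,y \right)} = \left(-198 + y\right)^{4}$ ($C{\left(W,y \right)} = \left(\left(2 + 40 \left(-5\right)\right) + y\right)^{4} = \left(\left(2 - 200\right) + y\right)^{4} = \left(-198 + y\right)^{4}$)
$\frac{1}{K + C{\left(736,-457 \right)}} = \frac{1}{-170085 + \left(-198 - 457\right)^{4}} = \frac{1}{-170085 + \left(-655\right)^{4}} = \frac{1}{-170085 + 184062450625} = \frac{1}{184062280540}$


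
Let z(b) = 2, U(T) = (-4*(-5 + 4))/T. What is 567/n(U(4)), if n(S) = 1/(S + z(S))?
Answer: 1701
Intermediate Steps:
U(T) = 4/T (U(T) = (-4*(-1))/T = 4/T)
n(S) = 1/(2 + S) (n(S) = 1/(S + 2) = 1/(2 + S))
567/n(U(4)) = 567/(1/(2 + 4/4)) = 567/(1/(2 + 4*(¼))) = 567/(1/(2 + 1)) = 567/(1/3) = 567/(⅓) = 567*3 = 1701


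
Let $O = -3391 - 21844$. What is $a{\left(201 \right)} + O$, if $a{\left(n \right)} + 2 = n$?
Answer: $-25036$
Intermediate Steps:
$a{\left(n \right)} = -2 + n$
$O = -25235$
$a{\left(201 \right)} + O = \left(-2 + 201\right) - 25235 = 199 - 25235 = -25036$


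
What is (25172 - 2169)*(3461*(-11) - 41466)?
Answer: -1829589611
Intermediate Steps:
(25172 - 2169)*(3461*(-11) - 41466) = 23003*(-38071 - 41466) = 23003*(-79537) = -1829589611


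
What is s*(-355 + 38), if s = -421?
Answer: 133457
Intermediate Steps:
s*(-355 + 38) = -421*(-355 + 38) = -421*(-317) = 133457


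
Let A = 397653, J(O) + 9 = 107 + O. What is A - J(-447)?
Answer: 398002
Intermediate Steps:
J(O) = 98 + O (J(O) = -9 + (107 + O) = 98 + O)
A - J(-447) = 397653 - (98 - 447) = 397653 - 1*(-349) = 397653 + 349 = 398002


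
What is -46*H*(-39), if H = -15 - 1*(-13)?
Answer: -3588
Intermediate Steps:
H = -2 (H = -15 + 13 = -2)
-46*H*(-39) = -46*(-2)*(-39) = 92*(-39) = -3588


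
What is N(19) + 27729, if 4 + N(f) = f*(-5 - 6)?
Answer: 27516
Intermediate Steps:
N(f) = -4 - 11*f (N(f) = -4 + f*(-5 - 6) = -4 + f*(-11) = -4 - 11*f)
N(19) + 27729 = (-4 - 11*19) + 27729 = (-4 - 209) + 27729 = -213 + 27729 = 27516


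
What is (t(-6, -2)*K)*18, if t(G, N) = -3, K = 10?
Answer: -540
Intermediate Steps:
(t(-6, -2)*K)*18 = -3*10*18 = -30*18 = -540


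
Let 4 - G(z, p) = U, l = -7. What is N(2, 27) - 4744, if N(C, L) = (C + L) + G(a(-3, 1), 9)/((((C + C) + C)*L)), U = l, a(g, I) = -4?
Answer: -763819/162 ≈ -4714.9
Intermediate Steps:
U = -7
G(z, p) = 11 (G(z, p) = 4 - 1*(-7) = 4 + 7 = 11)
N(C, L) = C + L + 11/(3*C*L) (N(C, L) = (C + L) + 11/((((C + C) + C)*L)) = (C + L) + 11/(((2*C + C)*L)) = (C + L) + 11/(((3*C)*L)) = (C + L) + 11/((3*C*L)) = (C + L) + 11*(1/(3*C*L)) = (C + L) + 11/(3*C*L) = C + L + 11/(3*C*L))
N(2, 27) - 4744 = (2 + 27 + (11/3)/(2*27)) - 4744 = (2 + 27 + (11/3)*(1/2)*(1/27)) - 4744 = (2 + 27 + 11/162) - 4744 = 4709/162 - 4744 = -763819/162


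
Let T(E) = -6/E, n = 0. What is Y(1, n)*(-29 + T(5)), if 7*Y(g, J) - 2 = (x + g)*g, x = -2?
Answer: -151/35 ≈ -4.3143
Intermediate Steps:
Y(g, J) = 2/7 + g*(-2 + g)/7 (Y(g, J) = 2/7 + ((-2 + g)*g)/7 = 2/7 + (g*(-2 + g))/7 = 2/7 + g*(-2 + g)/7)
Y(1, n)*(-29 + T(5)) = (2/7 - 2/7*1 + (⅐)*1²)*(-29 - 6/5) = (2/7 - 2/7 + (⅐)*1)*(-29 - 6*⅕) = (2/7 - 2/7 + ⅐)*(-29 - 6/5) = (⅐)*(-151/5) = -151/35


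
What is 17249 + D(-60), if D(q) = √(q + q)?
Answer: 17249 + 2*I*√30 ≈ 17249.0 + 10.954*I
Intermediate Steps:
D(q) = √2*√q (D(q) = √(2*q) = √2*√q)
17249 + D(-60) = 17249 + √2*√(-60) = 17249 + √2*(2*I*√15) = 17249 + 2*I*√30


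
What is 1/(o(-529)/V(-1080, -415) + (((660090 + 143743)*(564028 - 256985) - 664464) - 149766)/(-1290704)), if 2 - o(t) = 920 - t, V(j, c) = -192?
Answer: -15488448/2961609051025 ≈ -5.2297e-6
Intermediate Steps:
o(t) = -918 + t (o(t) = 2 - (920 - t) = 2 + (-920 + t) = -918 + t)
1/(o(-529)/V(-1080, -415) + (((660090 + 143743)*(564028 - 256985) - 664464) - 149766)/(-1290704)) = 1/((-918 - 529)/(-192) + (((660090 + 143743)*(564028 - 256985) - 664464) - 149766)/(-1290704)) = 1/(-1447*(-1/192) + ((803833*307043 - 664464) - 149766)*(-1/1290704)) = 1/(1447/192 + ((246811295819 - 664464) - 149766)*(-1/1290704)) = 1/(1447/192 + (246810631355 - 149766)*(-1/1290704)) = 1/(1447/192 + 246810481589*(-1/1290704)) = 1/(1447/192 - 246810481589/1290704) = 1/(-2961609051025/15488448) = -15488448/2961609051025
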